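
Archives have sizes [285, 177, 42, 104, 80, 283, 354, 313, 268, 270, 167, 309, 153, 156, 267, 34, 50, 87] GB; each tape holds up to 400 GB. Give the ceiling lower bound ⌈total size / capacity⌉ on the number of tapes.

9

Total size = 285 + 177 + 42 + 104 + 80 + 283 + 354 + 313 + 268 + 270 + 167 + 309 + 153 + 156 + 267 + 34 + 50 + 87 = 3399 GB.
⌈3399 / 400⌉ = 9.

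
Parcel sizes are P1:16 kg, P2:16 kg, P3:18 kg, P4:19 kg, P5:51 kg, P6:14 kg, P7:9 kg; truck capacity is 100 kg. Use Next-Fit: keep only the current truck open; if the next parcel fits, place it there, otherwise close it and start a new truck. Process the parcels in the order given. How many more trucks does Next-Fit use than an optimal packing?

0

Next-Fit: [16,16,18,19] [51,14,9] → 2 trucks.
Total size 143 kg; any packing needs at least ⌈143/100⌉ = 2 trucks.
So 2 is already optimal.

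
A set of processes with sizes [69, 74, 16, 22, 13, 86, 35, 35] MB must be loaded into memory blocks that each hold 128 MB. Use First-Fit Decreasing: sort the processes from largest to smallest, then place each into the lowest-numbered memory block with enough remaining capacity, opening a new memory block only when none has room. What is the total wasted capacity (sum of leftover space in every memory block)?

Sorted descending: 86, 74, 69, 35, 35, 22, 16, 13.
86 MB → memory block 1 (remaining 42 MB)
74 MB → memory block 2 (remaining 54 MB)
69 MB → memory block 3 (remaining 59 MB)
35 MB → memory block 1 (remaining 7 MB)
35 MB → memory block 2 (remaining 19 MB)
22 MB → memory block 3 (remaining 37 MB)
16 MB → memory block 2 (remaining 3 MB)
13 MB → memory block 3 (remaining 24 MB)
3 memory blocks × 128 MB = 384 MB; used 350 MB; unused 34 MB.

34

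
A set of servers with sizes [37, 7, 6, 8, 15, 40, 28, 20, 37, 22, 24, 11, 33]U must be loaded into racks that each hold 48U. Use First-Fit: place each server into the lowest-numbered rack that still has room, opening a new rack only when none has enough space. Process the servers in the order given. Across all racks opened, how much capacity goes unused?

37U → rack 1 (remaining 11U)
7U → rack 1 (remaining 4U)
6U → rack 2 (remaining 42U)
8U → rack 2 (remaining 34U)
15U → rack 2 (remaining 19U)
40U → rack 3 (remaining 8U)
28U → rack 4 (remaining 20U)
20U → rack 4 (remaining 0U)
37U → rack 5 (remaining 11U)
22U → rack 6 (remaining 26U)
24U → rack 6 (remaining 2U)
11U → rack 2 (remaining 8U)
33U → rack 7 (remaining 15U)
7 racks × 48U = 336U; used 288U; unused 48U.

48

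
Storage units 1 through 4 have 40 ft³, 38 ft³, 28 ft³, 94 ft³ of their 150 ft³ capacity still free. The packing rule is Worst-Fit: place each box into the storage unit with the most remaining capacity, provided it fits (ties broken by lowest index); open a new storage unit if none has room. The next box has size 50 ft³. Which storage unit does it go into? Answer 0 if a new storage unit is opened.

4

Storage units with room: storage unit 4 (94 ft³).
Most room is storage unit 4 with 94 ft³ free.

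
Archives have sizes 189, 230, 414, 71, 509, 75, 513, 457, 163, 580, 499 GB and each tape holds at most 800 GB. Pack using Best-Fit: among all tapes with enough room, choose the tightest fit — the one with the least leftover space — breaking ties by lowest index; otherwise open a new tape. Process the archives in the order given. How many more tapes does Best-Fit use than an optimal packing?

1

Best-Fit: [189,230,71] [414] [509,75,163] [513] [457] [580] [499] → 7 tapes.
6 archives exceed 400 GB (half the capacity), and no two of those can share a tape, so at least 6 tapes are needed.
An optimal packing achieves that bound: [580,189] [513,230] [509,163,75] [499,71] [457] [414] → 6 tapes.
Excess: 7 − 6 = 1.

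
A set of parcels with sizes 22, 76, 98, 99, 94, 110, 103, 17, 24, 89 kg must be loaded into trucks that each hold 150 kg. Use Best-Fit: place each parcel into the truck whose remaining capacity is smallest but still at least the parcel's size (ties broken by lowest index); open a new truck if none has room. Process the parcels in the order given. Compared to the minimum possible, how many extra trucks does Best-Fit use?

Best-Fit: [22,76] [98] [99] [94] [110,17] [103,24] [89] → 7 trucks.
7 parcels exceed 75 kg (half the capacity), and no two of those can share a truck, so at least 7 trucks are needed.
So 7 is already optimal.

0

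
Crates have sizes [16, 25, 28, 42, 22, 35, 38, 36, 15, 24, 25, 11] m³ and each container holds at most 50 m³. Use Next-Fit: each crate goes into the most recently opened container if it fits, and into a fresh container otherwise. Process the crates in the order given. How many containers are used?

9

Put 16 m³ in container 1; 34 m³ remain.
Put 25 m³ in container 1; 9 m³ remain.
Put 28 m³ in container 2; 22 m³ remain.
Put 42 m³ in container 3; 8 m³ remain.
Put 22 m³ in container 4; 28 m³ remain.
Put 35 m³ in container 5; 15 m³ remain.
Put 38 m³ in container 6; 12 m³ remain.
Put 36 m³ in container 7; 14 m³ remain.
Put 15 m³ in container 8; 35 m³ remain.
Put 24 m³ in container 8; 11 m³ remain.
Put 25 m³ in container 9; 25 m³ remain.
Put 11 m³ in container 9; 14 m³ remain.
Final containers: [16,25] [28] [42] [22] [35] [38] [36] [15,24] [25,11].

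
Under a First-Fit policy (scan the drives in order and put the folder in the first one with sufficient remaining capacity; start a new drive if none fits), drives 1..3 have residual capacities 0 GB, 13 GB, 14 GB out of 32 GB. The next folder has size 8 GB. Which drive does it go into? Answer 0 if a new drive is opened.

Drives with room: drive 2 (13 GB), drive 3 (14 GB).
The first with room is drive 2.

2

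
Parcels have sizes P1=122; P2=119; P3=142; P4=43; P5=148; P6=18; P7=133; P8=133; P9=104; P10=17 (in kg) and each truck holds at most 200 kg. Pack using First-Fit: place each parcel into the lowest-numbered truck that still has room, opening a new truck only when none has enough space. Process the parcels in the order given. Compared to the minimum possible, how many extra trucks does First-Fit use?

First-Fit: [122,43,18,17] [119] [142] [148] [133] [133] [104] → 7 trucks.
7 parcels exceed 100 kg (half the capacity), and no two of those can share a truck, so at least 7 trucks are needed.
So 7 is already optimal.

0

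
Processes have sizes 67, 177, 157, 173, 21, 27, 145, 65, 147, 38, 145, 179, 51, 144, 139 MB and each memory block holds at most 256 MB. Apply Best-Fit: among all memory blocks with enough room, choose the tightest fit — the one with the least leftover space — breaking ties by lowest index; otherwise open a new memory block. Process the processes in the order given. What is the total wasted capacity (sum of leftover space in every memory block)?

Put 67 MB in memory block 1; 189 MB remain.
Put 177 MB in memory block 1; 12 MB remain.
Put 157 MB in memory block 2; 99 MB remain.
Put 173 MB in memory block 3; 83 MB remain.
Put 21 MB in memory block 3; 62 MB remain.
Put 27 MB in memory block 3; 35 MB remain.
Put 145 MB in memory block 4; 111 MB remain.
Put 65 MB in memory block 2; 34 MB remain.
Put 147 MB in memory block 5; 109 MB remain.
Put 38 MB in memory block 5; 71 MB remain.
Put 145 MB in memory block 6; 111 MB remain.
Put 179 MB in memory block 7; 77 MB remain.
Put 51 MB in memory block 5; 20 MB remain.
Put 144 MB in memory block 8; 112 MB remain.
Put 139 MB in memory block 9; 117 MB remain.
9 memory blocks × 256 MB = 2304 MB; used 1675 MB; unused 629 MB.

629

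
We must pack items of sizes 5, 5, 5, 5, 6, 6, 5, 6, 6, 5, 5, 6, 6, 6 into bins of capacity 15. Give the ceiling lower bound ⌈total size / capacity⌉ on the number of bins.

6

Total size = 5 + 5 + 5 + 5 + 6 + 6 + 5 + 6 + 6 + 5 + 5 + 6 + 6 + 6 = 77.
⌈77 / 15⌉ = 6.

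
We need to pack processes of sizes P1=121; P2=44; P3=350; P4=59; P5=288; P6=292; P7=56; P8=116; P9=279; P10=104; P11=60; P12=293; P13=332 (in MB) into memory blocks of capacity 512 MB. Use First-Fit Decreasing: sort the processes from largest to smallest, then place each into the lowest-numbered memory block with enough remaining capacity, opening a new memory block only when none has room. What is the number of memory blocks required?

6 memory blocks

Sorted descending: 350, 332, 293, 292, 288, 279, 121, 116, 104, 60, 59, 56, 44.
memory block 1: place 350 MB, 162 MB left
memory block 2: place 332 MB, 180 MB left
memory block 3: place 293 MB, 219 MB left
memory block 4: place 292 MB, 220 MB left
memory block 5: place 288 MB, 224 MB left
memory block 6: place 279 MB, 233 MB left
memory block 1: place 121 MB, 41 MB left
memory block 2: place 116 MB, 64 MB left
memory block 3: place 104 MB, 115 MB left
memory block 2: place 60 MB, 4 MB left
memory block 3: place 59 MB, 56 MB left
memory block 3: place 56 MB, 0 MB left
memory block 4: place 44 MB, 176 MB left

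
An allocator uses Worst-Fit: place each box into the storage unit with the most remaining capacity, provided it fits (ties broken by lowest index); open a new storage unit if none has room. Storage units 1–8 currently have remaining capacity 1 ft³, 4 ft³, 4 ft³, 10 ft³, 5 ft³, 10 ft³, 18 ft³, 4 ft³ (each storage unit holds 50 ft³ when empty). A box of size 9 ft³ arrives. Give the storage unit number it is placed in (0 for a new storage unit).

7

Storage units with room: storage unit 4 (10 ft³), storage unit 6 (10 ft³), storage unit 7 (18 ft³).
Most room is storage unit 7 with 18 ft³ free.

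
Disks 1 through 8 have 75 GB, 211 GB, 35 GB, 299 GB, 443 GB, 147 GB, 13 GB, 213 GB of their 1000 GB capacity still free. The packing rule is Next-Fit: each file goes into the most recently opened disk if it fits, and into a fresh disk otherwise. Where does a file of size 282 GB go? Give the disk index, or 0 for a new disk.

Next-Fit only looks at disk 8, which has 213 GB free.
282 GB does not fit, so a new disk is opened.

0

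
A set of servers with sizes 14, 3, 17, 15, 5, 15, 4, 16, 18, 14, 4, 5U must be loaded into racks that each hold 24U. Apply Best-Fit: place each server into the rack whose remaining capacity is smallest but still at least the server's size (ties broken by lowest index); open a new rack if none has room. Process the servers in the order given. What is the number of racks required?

14U → rack 1 (remaining 10U)
3U → rack 1 (remaining 7U)
17U → rack 2 (remaining 7U)
15U → rack 3 (remaining 9U)
5U → rack 1 (remaining 2U)
15U → rack 4 (remaining 9U)
4U → rack 2 (remaining 3U)
16U → rack 5 (remaining 8U)
18U → rack 6 (remaining 6U)
14U → rack 7 (remaining 10U)
4U → rack 6 (remaining 2U)
5U → rack 5 (remaining 3U)

7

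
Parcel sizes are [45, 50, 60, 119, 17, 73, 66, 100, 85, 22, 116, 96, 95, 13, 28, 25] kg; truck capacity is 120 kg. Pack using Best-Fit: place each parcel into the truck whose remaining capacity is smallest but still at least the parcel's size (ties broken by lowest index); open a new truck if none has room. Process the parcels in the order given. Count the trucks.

10

Put 45 kg in truck 1; 75 kg remain.
Put 50 kg in truck 1; 25 kg remain.
Put 60 kg in truck 2; 60 kg remain.
Put 119 kg in truck 3; 1 kg remain.
Put 17 kg in truck 1; 8 kg remain.
Put 73 kg in truck 4; 47 kg remain.
Put 66 kg in truck 5; 54 kg remain.
Put 100 kg in truck 6; 20 kg remain.
Put 85 kg in truck 7; 35 kg remain.
Put 22 kg in truck 7; 13 kg remain.
Put 116 kg in truck 8; 4 kg remain.
Put 96 kg in truck 9; 24 kg remain.
Put 95 kg in truck 10; 25 kg remain.
Put 13 kg in truck 7; 0 kg remain.
Put 28 kg in truck 4; 19 kg remain.
Put 25 kg in truck 10; 0 kg remain.
Final trucks: [45,50,17] [60] [119] [73,28] [66] [100] [85,22,13] [116] [96] [95,25].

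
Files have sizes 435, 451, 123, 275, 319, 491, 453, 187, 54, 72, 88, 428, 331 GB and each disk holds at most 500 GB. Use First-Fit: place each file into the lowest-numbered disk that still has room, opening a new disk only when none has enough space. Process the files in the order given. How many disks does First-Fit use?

9

disk 1: place 435 GB, 65 GB left
disk 2: place 451 GB, 49 GB left
disk 3: place 123 GB, 377 GB left
disk 3: place 275 GB, 102 GB left
disk 4: place 319 GB, 181 GB left
disk 5: place 491 GB, 9 GB left
disk 6: place 453 GB, 47 GB left
disk 7: place 187 GB, 313 GB left
disk 1: place 54 GB, 11 GB left
disk 3: place 72 GB, 30 GB left
disk 4: place 88 GB, 93 GB left
disk 8: place 428 GB, 72 GB left
disk 9: place 331 GB, 169 GB left
Final disks: [435,54] [451] [123,275,72] [319,88] [491] [453] [187] [428] [331].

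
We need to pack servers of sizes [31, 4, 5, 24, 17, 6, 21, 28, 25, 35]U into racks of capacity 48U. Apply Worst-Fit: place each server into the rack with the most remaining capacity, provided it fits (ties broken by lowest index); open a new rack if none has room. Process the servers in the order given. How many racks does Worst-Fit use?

5 racks

rack 1: place 31U, 17U left
rack 1: place 4U, 13U left
rack 1: place 5U, 8U left
rack 2: place 24U, 24U left
rack 2: place 17U, 7U left
rack 1: place 6U, 2U left
rack 3: place 21U, 27U left
rack 4: place 28U, 20U left
rack 3: place 25U, 2U left
rack 5: place 35U, 13U left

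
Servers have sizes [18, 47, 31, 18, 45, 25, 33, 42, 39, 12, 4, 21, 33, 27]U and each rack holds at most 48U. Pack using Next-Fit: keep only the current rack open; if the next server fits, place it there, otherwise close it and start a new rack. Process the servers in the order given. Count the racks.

rack 1: place 18U, 30U left
rack 2: place 47U, 1U left
rack 3: place 31U, 17U left
rack 4: place 18U, 30U left
rack 5: place 45U, 3U left
rack 6: place 25U, 23U left
rack 7: place 33U, 15U left
rack 8: place 42U, 6U left
rack 9: place 39U, 9U left
rack 10: place 12U, 36U left
rack 10: place 4U, 32U left
rack 10: place 21U, 11U left
rack 11: place 33U, 15U left
rack 12: place 27U, 21U left
Final racks: [18] [47] [31] [18] [45] [25] [33] [42] [39] [12,4,21] [33] [27].

12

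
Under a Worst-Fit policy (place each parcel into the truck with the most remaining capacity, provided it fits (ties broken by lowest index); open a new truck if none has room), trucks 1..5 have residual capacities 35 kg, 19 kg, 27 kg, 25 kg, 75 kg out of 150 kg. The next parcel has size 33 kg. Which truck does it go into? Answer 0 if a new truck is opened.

Trucks with room: truck 1 (35 kg), truck 5 (75 kg).
Most room is truck 5 with 75 kg free.

5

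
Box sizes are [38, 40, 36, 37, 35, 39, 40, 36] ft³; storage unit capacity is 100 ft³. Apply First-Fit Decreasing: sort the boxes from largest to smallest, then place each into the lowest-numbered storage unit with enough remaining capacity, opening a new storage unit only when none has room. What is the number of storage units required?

4

Sorted descending: 40, 40, 39, 38, 37, 36, 36, 35.
storage unit 1: place 40 ft³, 60 ft³ left
storage unit 1: place 40 ft³, 20 ft³ left
storage unit 2: place 39 ft³, 61 ft³ left
storage unit 2: place 38 ft³, 23 ft³ left
storage unit 3: place 37 ft³, 63 ft³ left
storage unit 3: place 36 ft³, 27 ft³ left
storage unit 4: place 36 ft³, 64 ft³ left
storage unit 4: place 35 ft³, 29 ft³ left
Final storage units: [40,40] [39,38] [37,36] [36,35].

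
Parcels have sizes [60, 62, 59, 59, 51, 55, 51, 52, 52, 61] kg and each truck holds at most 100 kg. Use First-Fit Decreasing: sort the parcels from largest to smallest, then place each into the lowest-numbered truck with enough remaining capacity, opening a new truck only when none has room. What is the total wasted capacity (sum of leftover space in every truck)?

438

Sorted descending: 62, 61, 60, 59, 59, 55, 52, 52, 51, 51.
62 kg → truck 1 (remaining 38 kg)
61 kg → truck 2 (remaining 39 kg)
60 kg → truck 3 (remaining 40 kg)
59 kg → truck 4 (remaining 41 kg)
59 kg → truck 5 (remaining 41 kg)
55 kg → truck 6 (remaining 45 kg)
52 kg → truck 7 (remaining 48 kg)
52 kg → truck 8 (remaining 48 kg)
51 kg → truck 9 (remaining 49 kg)
51 kg → truck 10 (remaining 49 kg)
10 trucks × 100 kg = 1000 kg; used 562 kg; unused 438 kg.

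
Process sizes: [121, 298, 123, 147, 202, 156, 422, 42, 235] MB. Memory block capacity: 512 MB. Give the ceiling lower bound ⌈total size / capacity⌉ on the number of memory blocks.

Total size = 121 + 298 + 123 + 147 + 202 + 156 + 422 + 42 + 235 = 1746 MB.
⌈1746 / 512⌉ = 4.

4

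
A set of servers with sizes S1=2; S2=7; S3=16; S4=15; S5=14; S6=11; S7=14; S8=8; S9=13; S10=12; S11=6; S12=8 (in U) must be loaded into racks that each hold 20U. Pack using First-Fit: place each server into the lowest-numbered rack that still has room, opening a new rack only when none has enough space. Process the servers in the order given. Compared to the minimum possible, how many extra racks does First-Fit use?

First-Fit: [2,7,11] [16] [15] [14,6] [14] [8,12] [13] [8] → 8 racks.
Total size 126U; any packing needs at least ⌈126/20⌉ = 7 racks.
An optimal packing achieves that bound: [16,2] [15] [14,6] [14] [13,7] [12,8] [11,8] → 7 racks.
Excess: 8 − 7 = 1.

1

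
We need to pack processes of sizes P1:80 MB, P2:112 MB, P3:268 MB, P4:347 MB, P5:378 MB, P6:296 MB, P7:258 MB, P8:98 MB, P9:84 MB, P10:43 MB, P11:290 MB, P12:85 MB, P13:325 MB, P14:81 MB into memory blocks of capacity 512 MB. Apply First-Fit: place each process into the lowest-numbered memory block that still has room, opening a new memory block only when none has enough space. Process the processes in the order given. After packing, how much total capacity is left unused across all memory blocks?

Put P1 (80 MB) in memory block 1; 432 MB remain.
Put P2 (112 MB) in memory block 1; 320 MB remain.
Put P3 (268 MB) in memory block 1; 52 MB remain.
Put P4 (347 MB) in memory block 2; 165 MB remain.
Put P5 (378 MB) in memory block 3; 134 MB remain.
Put P6 (296 MB) in memory block 4; 216 MB remain.
Put P7 (258 MB) in memory block 5; 254 MB remain.
Put P8 (98 MB) in memory block 2; 67 MB remain.
Put P9 (84 MB) in memory block 3; 50 MB remain.
Put P10 (43 MB) in memory block 1; 9 MB remain.
Put P11 (290 MB) in memory block 6; 222 MB remain.
Put P12 (85 MB) in memory block 4; 131 MB remain.
Put P13 (325 MB) in memory block 7; 187 MB remain.
Put P14 (81 MB) in memory block 4; 50 MB remain.
7 memory blocks × 512 MB = 3584 MB; used 2745 MB; unused 839 MB.

839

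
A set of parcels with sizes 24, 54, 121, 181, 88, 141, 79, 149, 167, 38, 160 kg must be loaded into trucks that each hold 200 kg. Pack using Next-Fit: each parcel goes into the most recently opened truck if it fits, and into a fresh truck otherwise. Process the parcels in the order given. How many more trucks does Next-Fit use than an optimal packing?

1

Next-Fit: [24,54,121] [181] [88] [141] [79] [149] [167] [38,160] → 8 trucks.
Total size 1202 kg; any packing needs at least ⌈1202/200⌉ = 7 trucks.
An optimal packing achieves that bound: [181] [167,24] [160,38] [149] [141,54] [121,79] [88] → 7 trucks.
Excess: 8 − 7 = 1.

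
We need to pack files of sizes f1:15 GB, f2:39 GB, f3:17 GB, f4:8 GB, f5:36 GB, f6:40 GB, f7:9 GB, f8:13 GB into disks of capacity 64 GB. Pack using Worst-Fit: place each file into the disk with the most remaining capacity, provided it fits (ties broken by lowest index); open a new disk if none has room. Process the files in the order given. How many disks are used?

f1 (15 GB) → disk 1 (remaining 49 GB)
f2 (39 GB) → disk 1 (remaining 10 GB)
f3 (17 GB) → disk 2 (remaining 47 GB)
f4 (8 GB) → disk 2 (remaining 39 GB)
f5 (36 GB) → disk 2 (remaining 3 GB)
f6 (40 GB) → disk 3 (remaining 24 GB)
f7 (9 GB) → disk 3 (remaining 15 GB)
f8 (13 GB) → disk 3 (remaining 2 GB)
Final disks: [15,39] [17,8,36] [40,9,13].

3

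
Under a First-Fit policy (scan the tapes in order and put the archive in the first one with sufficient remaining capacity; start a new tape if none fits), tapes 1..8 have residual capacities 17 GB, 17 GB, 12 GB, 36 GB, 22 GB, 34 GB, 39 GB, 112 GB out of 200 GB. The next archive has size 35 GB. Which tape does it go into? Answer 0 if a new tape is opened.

4

Tapes with room: tape 4 (36 GB), tape 7 (39 GB), tape 8 (112 GB).
The first with room is tape 4.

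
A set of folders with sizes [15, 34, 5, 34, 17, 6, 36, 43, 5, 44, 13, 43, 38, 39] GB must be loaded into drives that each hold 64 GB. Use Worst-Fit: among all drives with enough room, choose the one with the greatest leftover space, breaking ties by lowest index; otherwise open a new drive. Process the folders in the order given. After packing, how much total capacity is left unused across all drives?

140

Put 15 GB in drive 1; 49 GB remain.
Put 34 GB in drive 1; 15 GB remain.
Put 5 GB in drive 1; 10 GB remain.
Put 34 GB in drive 2; 30 GB remain.
Put 17 GB in drive 2; 13 GB remain.
Put 6 GB in drive 2; 7 GB remain.
Put 36 GB in drive 3; 28 GB remain.
Put 43 GB in drive 4; 21 GB remain.
Put 5 GB in drive 3; 23 GB remain.
Put 44 GB in drive 5; 20 GB remain.
Put 13 GB in drive 3; 10 GB remain.
Put 43 GB in drive 6; 21 GB remain.
Put 38 GB in drive 7; 26 GB remain.
Put 39 GB in drive 8; 25 GB remain.
8 drives × 64 GB = 512 GB; used 372 GB; unused 140 GB.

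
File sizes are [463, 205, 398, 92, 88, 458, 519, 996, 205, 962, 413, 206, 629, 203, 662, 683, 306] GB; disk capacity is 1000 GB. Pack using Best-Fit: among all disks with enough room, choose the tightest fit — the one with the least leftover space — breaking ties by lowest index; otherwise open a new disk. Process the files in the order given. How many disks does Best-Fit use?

9 disks

Put 463 GB in disk 1; 537 GB remain.
Put 205 GB in disk 1; 332 GB remain.
Put 398 GB in disk 2; 602 GB remain.
Put 92 GB in disk 1; 240 GB remain.
Put 88 GB in disk 1; 152 GB remain.
Put 458 GB in disk 2; 144 GB remain.
Put 519 GB in disk 3; 481 GB remain.
Put 996 GB in disk 4; 4 GB remain.
Put 205 GB in disk 3; 276 GB remain.
Put 962 GB in disk 5; 38 GB remain.
Put 413 GB in disk 6; 587 GB remain.
Put 206 GB in disk 3; 70 GB remain.
Put 629 GB in disk 7; 371 GB remain.
Put 203 GB in disk 7; 168 GB remain.
Put 662 GB in disk 8; 338 GB remain.
Put 683 GB in disk 9; 317 GB remain.
Put 306 GB in disk 9; 11 GB remain.
Final disks: [463,205,92,88] [398,458] [519,205,206] [996] [962] [413] [629,203] [662] [683,306].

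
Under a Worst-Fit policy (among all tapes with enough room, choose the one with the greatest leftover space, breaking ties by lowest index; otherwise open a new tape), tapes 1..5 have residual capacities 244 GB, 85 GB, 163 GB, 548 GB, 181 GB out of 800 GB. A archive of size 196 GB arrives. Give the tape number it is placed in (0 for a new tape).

Tapes with room: tape 1 (244 GB), tape 4 (548 GB).
Most room is tape 4 with 548 GB free.

4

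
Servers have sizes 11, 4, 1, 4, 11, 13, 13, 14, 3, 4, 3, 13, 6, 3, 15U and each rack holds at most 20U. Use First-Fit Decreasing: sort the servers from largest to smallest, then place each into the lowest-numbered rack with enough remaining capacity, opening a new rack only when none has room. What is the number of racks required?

7

Sorted descending: 15, 14, 13, 13, 13, 11, 11, 6, 4, 4, 4, 3, 3, 3, 1.
rack 1: place 15U, 5U left
rack 2: place 14U, 6U left
rack 3: place 13U, 7U left
rack 4: place 13U, 7U left
rack 5: place 13U, 7U left
rack 6: place 11U, 9U left
rack 7: place 11U, 9U left
rack 2: place 6U, 0U left
rack 1: place 4U, 1U left
rack 3: place 4U, 3U left
rack 4: place 4U, 3U left
rack 3: place 3U, 0U left
rack 4: place 3U, 0U left
rack 5: place 3U, 4U left
rack 1: place 1U, 0U left
Final racks: [15,4,1] [14,6] [13,4,3] [13,4,3] [13,3] [11] [11].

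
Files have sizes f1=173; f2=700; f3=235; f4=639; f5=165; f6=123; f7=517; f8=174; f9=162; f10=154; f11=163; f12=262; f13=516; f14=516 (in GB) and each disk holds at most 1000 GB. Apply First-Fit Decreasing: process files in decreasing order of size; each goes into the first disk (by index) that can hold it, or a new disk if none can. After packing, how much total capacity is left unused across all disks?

Sorted descending: 700, 639, 517, 516, 516, 262, 235, 174, 173, 165, 163, 162, 154, 123.
Put 700 GB in disk 1; 300 GB remain.
Put 639 GB in disk 2; 361 GB remain.
Put 517 GB in disk 3; 483 GB remain.
Put 516 GB in disk 4; 484 GB remain.
Put 516 GB in disk 5; 484 GB remain.
Put 262 GB in disk 1; 38 GB remain.
Put 235 GB in disk 2; 126 GB remain.
Put 174 GB in disk 3; 309 GB remain.
Put 173 GB in disk 3; 136 GB remain.
Put 165 GB in disk 4; 319 GB remain.
Put 163 GB in disk 4; 156 GB remain.
Put 162 GB in disk 5; 322 GB remain.
Put 154 GB in disk 4; 2 GB remain.
Put 123 GB in disk 2; 3 GB remain.
5 disks × 1000 GB = 5000 GB; used 4499 GB; unused 501 GB.

501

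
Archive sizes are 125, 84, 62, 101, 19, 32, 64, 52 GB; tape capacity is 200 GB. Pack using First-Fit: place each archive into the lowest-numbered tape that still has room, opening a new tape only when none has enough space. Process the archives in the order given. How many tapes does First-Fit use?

3

Put 125 GB in tape 1; 75 GB remain.
Put 84 GB in tape 2; 116 GB remain.
Put 62 GB in tape 1; 13 GB remain.
Put 101 GB in tape 2; 15 GB remain.
Put 19 GB in tape 3; 181 GB remain.
Put 32 GB in tape 3; 149 GB remain.
Put 64 GB in tape 3; 85 GB remain.
Put 52 GB in tape 3; 33 GB remain.
Final tapes: [125,62] [84,101] [19,32,64,52].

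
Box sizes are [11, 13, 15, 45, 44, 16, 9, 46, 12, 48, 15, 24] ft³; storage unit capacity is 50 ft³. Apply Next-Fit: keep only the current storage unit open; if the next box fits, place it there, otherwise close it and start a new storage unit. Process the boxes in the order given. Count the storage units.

8

Put 11 ft³ in storage unit 1; 39 ft³ remain.
Put 13 ft³ in storage unit 1; 26 ft³ remain.
Put 15 ft³ in storage unit 1; 11 ft³ remain.
Put 45 ft³ in storage unit 2; 5 ft³ remain.
Put 44 ft³ in storage unit 3; 6 ft³ remain.
Put 16 ft³ in storage unit 4; 34 ft³ remain.
Put 9 ft³ in storage unit 4; 25 ft³ remain.
Put 46 ft³ in storage unit 5; 4 ft³ remain.
Put 12 ft³ in storage unit 6; 38 ft³ remain.
Put 48 ft³ in storage unit 7; 2 ft³ remain.
Put 15 ft³ in storage unit 8; 35 ft³ remain.
Put 24 ft³ in storage unit 8; 11 ft³ remain.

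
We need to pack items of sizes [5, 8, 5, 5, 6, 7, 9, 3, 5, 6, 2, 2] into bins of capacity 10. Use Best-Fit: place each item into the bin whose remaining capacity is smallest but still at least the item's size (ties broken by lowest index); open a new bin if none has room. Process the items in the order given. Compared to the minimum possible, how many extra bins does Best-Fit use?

0

Best-Fit: [5,5] [8,2] [5,5] [6,2] [7,3] [9] [6] → 7 bins.
Total size 63; any packing needs at least ⌈63/10⌉ = 7 bins.
So 7 is already optimal.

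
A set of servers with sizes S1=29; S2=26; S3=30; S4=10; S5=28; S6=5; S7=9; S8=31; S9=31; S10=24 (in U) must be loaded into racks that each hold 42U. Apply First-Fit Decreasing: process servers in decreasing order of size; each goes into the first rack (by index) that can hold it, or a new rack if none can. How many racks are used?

Sorted descending: 31, 31, 30, 29, 28, 26, 24, 10, 9, 5.
rack 1: place 31U, 11U left
rack 2: place 31U, 11U left
rack 3: place 30U, 12U left
rack 4: place 29U, 13U left
rack 5: place 28U, 14U left
rack 6: place 26U, 16U left
rack 7: place 24U, 18U left
rack 1: place 10U, 1U left
rack 2: place 9U, 2U left
rack 3: place 5U, 7U left

7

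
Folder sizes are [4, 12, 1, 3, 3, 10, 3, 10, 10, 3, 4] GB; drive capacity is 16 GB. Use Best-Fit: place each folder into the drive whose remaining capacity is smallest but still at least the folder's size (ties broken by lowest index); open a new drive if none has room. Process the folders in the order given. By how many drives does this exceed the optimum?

Best-Fit: [4,12] [1,3,3] [10,3,3] [10,4] [10] → 5 drives.
Total size 63 GB; any packing needs at least ⌈63/16⌉ = 4 drives.
An optimal packing achieves that bound: [12,4] [10,4,1] [10,3,3] [10,3,3] → 4 drives.
Excess: 5 − 4 = 1.

1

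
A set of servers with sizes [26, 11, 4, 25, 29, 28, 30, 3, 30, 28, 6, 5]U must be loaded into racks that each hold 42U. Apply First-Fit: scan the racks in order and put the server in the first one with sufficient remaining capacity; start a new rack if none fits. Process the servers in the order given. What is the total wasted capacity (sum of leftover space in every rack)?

Put 26U in rack 1; 16U remain.
Put 11U in rack 1; 5U remain.
Put 4U in rack 1; 1U remain.
Put 25U in rack 2; 17U remain.
Put 29U in rack 3; 13U remain.
Put 28U in rack 4; 14U remain.
Put 30U in rack 5; 12U remain.
Put 3U in rack 2; 14U remain.
Put 30U in rack 6; 12U remain.
Put 28U in rack 7; 14U remain.
Put 6U in rack 2; 8U remain.
Put 5U in rack 2; 3U remain.
7 racks × 42U = 294U; used 225U; unused 69U.

69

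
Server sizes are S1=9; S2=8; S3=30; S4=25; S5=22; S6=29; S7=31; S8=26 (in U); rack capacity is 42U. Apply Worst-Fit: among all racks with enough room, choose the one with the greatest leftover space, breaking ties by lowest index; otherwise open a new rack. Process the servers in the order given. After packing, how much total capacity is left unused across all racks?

rack 1: place S1 (9U), 33U left
rack 1: place S2 (8U), 25U left
rack 2: place S3 (30U), 12U left
rack 1: place S4 (25U), 0U left
rack 3: place S5 (22U), 20U left
rack 4: place S6 (29U), 13U left
rack 5: place S7 (31U), 11U left
rack 6: place S8 (26U), 16U left
6 racks × 42U = 252U; used 180U; unused 72U.

72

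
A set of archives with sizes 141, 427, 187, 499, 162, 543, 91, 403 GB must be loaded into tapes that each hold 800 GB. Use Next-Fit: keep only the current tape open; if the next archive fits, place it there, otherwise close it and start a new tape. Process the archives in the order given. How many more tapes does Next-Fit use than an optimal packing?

Next-Fit: [141,427,187] [499,162] [543,91] [403] → 4 tapes.
Total size 2453 GB; any packing needs at least ⌈2453/800⌉ = 4 tapes.
So 4 is already optimal.

0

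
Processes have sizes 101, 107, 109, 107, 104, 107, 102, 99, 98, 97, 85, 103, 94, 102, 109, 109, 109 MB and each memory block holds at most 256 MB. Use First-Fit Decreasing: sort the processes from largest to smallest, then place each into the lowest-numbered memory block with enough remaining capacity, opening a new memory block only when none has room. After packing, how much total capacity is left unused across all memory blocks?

562

Sorted descending: 109, 109, 109, 109, 107, 107, 107, 104, 103, 102, 102, 101, 99, 98, 97, 94, 85.
109 MB → memory block 1 (remaining 147 MB)
109 MB → memory block 1 (remaining 38 MB)
109 MB → memory block 2 (remaining 147 MB)
109 MB → memory block 2 (remaining 38 MB)
107 MB → memory block 3 (remaining 149 MB)
107 MB → memory block 3 (remaining 42 MB)
107 MB → memory block 4 (remaining 149 MB)
104 MB → memory block 4 (remaining 45 MB)
103 MB → memory block 5 (remaining 153 MB)
102 MB → memory block 5 (remaining 51 MB)
102 MB → memory block 6 (remaining 154 MB)
101 MB → memory block 6 (remaining 53 MB)
99 MB → memory block 7 (remaining 157 MB)
98 MB → memory block 7 (remaining 59 MB)
97 MB → memory block 8 (remaining 159 MB)
94 MB → memory block 8 (remaining 65 MB)
85 MB → memory block 9 (remaining 171 MB)
9 memory blocks × 256 MB = 2304 MB; used 1742 MB; unused 562 MB.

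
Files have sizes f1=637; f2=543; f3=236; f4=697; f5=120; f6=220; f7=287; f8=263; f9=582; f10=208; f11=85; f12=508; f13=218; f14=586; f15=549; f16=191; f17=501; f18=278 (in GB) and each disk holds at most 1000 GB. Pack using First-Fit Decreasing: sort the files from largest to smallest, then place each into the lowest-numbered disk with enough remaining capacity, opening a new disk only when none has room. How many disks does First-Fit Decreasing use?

8

Sorted descending: 697, 637, 586, 582, 549, 543, 508, 501, 287, 278, 263, 236, 220, 218, 208, 191, 120, 85.
Put 697 GB in disk 1; 303 GB remain.
Put 637 GB in disk 2; 363 GB remain.
Put 586 GB in disk 3; 414 GB remain.
Put 582 GB in disk 4; 418 GB remain.
Put 549 GB in disk 5; 451 GB remain.
Put 543 GB in disk 6; 457 GB remain.
Put 508 GB in disk 7; 492 GB remain.
Put 501 GB in disk 8; 499 GB remain.
Put 287 GB in disk 1; 16 GB remain.
Put 278 GB in disk 2; 85 GB remain.
Put 263 GB in disk 3; 151 GB remain.
Put 236 GB in disk 4; 182 GB remain.
Put 220 GB in disk 5; 231 GB remain.
Put 218 GB in disk 5; 13 GB remain.
Put 208 GB in disk 6; 249 GB remain.
Put 191 GB in disk 6; 58 GB remain.
Put 120 GB in disk 3; 31 GB remain.
Put 85 GB in disk 2; 0 GB remain.
Final disks: [697,287] [637,278,85] [586,263,120] [582,236] [549,220,218] [543,208,191] [508] [501].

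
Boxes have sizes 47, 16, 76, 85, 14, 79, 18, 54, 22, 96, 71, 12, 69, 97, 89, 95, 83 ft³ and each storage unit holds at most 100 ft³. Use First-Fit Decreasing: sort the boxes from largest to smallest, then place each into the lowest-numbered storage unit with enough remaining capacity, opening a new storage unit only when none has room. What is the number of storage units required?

Sorted descending: 97, 96, 95, 89, 85, 83, 79, 76, 71, 69, 54, 47, 22, 18, 16, 14, 12.
Put 97 ft³ in storage unit 1; 3 ft³ remain.
Put 96 ft³ in storage unit 2; 4 ft³ remain.
Put 95 ft³ in storage unit 3; 5 ft³ remain.
Put 89 ft³ in storage unit 4; 11 ft³ remain.
Put 85 ft³ in storage unit 5; 15 ft³ remain.
Put 83 ft³ in storage unit 6; 17 ft³ remain.
Put 79 ft³ in storage unit 7; 21 ft³ remain.
Put 76 ft³ in storage unit 8; 24 ft³ remain.
Put 71 ft³ in storage unit 9; 29 ft³ remain.
Put 69 ft³ in storage unit 10; 31 ft³ remain.
Put 54 ft³ in storage unit 11; 46 ft³ remain.
Put 47 ft³ in storage unit 12; 53 ft³ remain.
Put 22 ft³ in storage unit 8; 2 ft³ remain.
Put 18 ft³ in storage unit 7; 3 ft³ remain.
Put 16 ft³ in storage unit 6; 1 ft³ remain.
Put 14 ft³ in storage unit 5; 1 ft³ remain.
Put 12 ft³ in storage unit 9; 17 ft³ remain.
Final storage units: [97] [96] [95] [89] [85,14] [83,16] [79,18] [76,22] [71,12] [69] [54] [47].

12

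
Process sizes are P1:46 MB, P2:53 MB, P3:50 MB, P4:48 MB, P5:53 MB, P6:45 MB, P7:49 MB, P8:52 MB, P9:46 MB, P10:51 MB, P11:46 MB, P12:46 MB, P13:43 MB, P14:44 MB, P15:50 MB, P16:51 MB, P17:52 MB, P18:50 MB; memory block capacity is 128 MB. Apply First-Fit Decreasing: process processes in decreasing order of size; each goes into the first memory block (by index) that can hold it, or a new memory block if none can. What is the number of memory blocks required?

9 memory blocks

Sorted descending: 53, 53, 52, 52, 51, 51, 50, 50, 50, 49, 48, 46, 46, 46, 46, 45, 44, 43.
memory block 1: place 53 MB, 75 MB left
memory block 1: place 53 MB, 22 MB left
memory block 2: place 52 MB, 76 MB left
memory block 2: place 52 MB, 24 MB left
memory block 3: place 51 MB, 77 MB left
memory block 3: place 51 MB, 26 MB left
memory block 4: place 50 MB, 78 MB left
memory block 4: place 50 MB, 28 MB left
memory block 5: place 50 MB, 78 MB left
memory block 5: place 49 MB, 29 MB left
memory block 6: place 48 MB, 80 MB left
memory block 6: place 46 MB, 34 MB left
memory block 7: place 46 MB, 82 MB left
memory block 7: place 46 MB, 36 MB left
memory block 8: place 46 MB, 82 MB left
memory block 8: place 45 MB, 37 MB left
memory block 9: place 44 MB, 84 MB left
memory block 9: place 43 MB, 41 MB left
Final memory blocks: [53,53] [52,52] [51,51] [50,50] [50,49] [48,46] [46,46] [46,45] [44,43].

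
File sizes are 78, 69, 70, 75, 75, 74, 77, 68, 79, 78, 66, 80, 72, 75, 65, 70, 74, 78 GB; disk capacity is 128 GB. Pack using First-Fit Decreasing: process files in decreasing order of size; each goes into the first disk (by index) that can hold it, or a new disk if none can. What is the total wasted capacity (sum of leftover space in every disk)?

981

Sorted descending: 80, 79, 78, 78, 78, 77, 75, 75, 75, 74, 74, 72, 70, 70, 69, 68, 66, 65.
Put 80 GB in disk 1; 48 GB remain.
Put 79 GB in disk 2; 49 GB remain.
Put 78 GB in disk 3; 50 GB remain.
Put 78 GB in disk 4; 50 GB remain.
Put 78 GB in disk 5; 50 GB remain.
Put 77 GB in disk 6; 51 GB remain.
Put 75 GB in disk 7; 53 GB remain.
Put 75 GB in disk 8; 53 GB remain.
Put 75 GB in disk 9; 53 GB remain.
Put 74 GB in disk 10; 54 GB remain.
Put 74 GB in disk 11; 54 GB remain.
Put 72 GB in disk 12; 56 GB remain.
Put 70 GB in disk 13; 58 GB remain.
Put 70 GB in disk 14; 58 GB remain.
Put 69 GB in disk 15; 59 GB remain.
Put 68 GB in disk 16; 60 GB remain.
Put 66 GB in disk 17; 62 GB remain.
Put 65 GB in disk 18; 63 GB remain.
18 disks × 128 GB = 2304 GB; used 1323 GB; unused 981 GB.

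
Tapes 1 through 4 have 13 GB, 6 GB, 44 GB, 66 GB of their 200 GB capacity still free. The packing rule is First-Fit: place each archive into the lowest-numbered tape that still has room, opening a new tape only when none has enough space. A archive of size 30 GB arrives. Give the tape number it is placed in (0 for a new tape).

3

Tapes with room: tape 3 (44 GB), tape 4 (66 GB).
The first with room is tape 3.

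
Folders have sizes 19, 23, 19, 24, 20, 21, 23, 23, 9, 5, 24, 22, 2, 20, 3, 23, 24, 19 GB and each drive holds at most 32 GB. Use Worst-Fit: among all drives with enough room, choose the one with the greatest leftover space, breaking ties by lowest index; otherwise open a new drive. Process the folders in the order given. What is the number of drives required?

19 GB → drive 1 (remaining 13 GB)
23 GB → drive 2 (remaining 9 GB)
19 GB → drive 3 (remaining 13 GB)
24 GB → drive 4 (remaining 8 GB)
20 GB → drive 5 (remaining 12 GB)
21 GB → drive 6 (remaining 11 GB)
23 GB → drive 7 (remaining 9 GB)
23 GB → drive 8 (remaining 9 GB)
9 GB → drive 1 (remaining 4 GB)
5 GB → drive 3 (remaining 8 GB)
24 GB → drive 9 (remaining 8 GB)
22 GB → drive 10 (remaining 10 GB)
2 GB → drive 5 (remaining 10 GB)
20 GB → drive 11 (remaining 12 GB)
3 GB → drive 11 (remaining 9 GB)
23 GB → drive 12 (remaining 9 GB)
24 GB → drive 13 (remaining 8 GB)
19 GB → drive 14 (remaining 13 GB)

14 drives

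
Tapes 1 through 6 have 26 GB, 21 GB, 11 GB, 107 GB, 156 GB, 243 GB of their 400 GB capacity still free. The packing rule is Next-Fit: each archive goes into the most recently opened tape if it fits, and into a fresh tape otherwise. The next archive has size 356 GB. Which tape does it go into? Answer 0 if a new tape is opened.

0

Next-Fit only looks at tape 6, which has 243 GB free.
356 GB does not fit, so a new tape is opened.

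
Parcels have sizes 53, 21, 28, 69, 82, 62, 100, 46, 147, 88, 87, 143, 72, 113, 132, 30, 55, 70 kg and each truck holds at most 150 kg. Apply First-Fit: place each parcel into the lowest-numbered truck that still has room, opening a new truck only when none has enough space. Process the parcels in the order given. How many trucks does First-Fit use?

11

Put 53 kg in truck 1; 97 kg remain.
Put 21 kg in truck 1; 76 kg remain.
Put 28 kg in truck 1; 48 kg remain.
Put 69 kg in truck 2; 81 kg remain.
Put 82 kg in truck 3; 68 kg remain.
Put 62 kg in truck 2; 19 kg remain.
Put 100 kg in truck 4; 50 kg remain.
Put 46 kg in truck 1; 2 kg remain.
Put 147 kg in truck 5; 3 kg remain.
Put 88 kg in truck 6; 62 kg remain.
Put 87 kg in truck 7; 63 kg remain.
Put 143 kg in truck 8; 7 kg remain.
Put 72 kg in truck 9; 78 kg remain.
Put 113 kg in truck 10; 37 kg remain.
Put 132 kg in truck 11; 18 kg remain.
Put 30 kg in truck 3; 38 kg remain.
Put 55 kg in truck 6; 7 kg remain.
Put 70 kg in truck 9; 8 kg remain.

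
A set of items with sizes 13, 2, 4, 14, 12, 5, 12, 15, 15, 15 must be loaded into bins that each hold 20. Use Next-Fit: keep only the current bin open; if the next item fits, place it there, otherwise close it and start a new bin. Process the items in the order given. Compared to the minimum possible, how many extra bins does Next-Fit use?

0

Next-Fit: [13,2,4] [14] [12,5] [12] [15] [15] [15] → 7 bins.
7 items exceed 10 (half the capacity), and no two of those can share a bin, so at least 7 bins are needed.
So 7 is already optimal.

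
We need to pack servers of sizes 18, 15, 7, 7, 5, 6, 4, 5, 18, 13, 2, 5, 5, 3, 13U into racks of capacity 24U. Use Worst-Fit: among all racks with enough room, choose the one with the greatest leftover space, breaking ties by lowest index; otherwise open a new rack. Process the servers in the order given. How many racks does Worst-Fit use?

rack 1: place 18U, 6U left
rack 2: place 15U, 9U left
rack 2: place 7U, 2U left
rack 3: place 7U, 17U left
rack 3: place 5U, 12U left
rack 3: place 6U, 6U left
rack 1: place 4U, 2U left
rack 3: place 5U, 1U left
rack 4: place 18U, 6U left
rack 5: place 13U, 11U left
rack 5: place 2U, 9U left
rack 5: place 5U, 4U left
rack 4: place 5U, 1U left
rack 5: place 3U, 1U left
rack 6: place 13U, 11U left
Final racks: [18,4] [15,7] [7,5,6,5] [18,5] [13,2,5,3] [13].

6 racks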